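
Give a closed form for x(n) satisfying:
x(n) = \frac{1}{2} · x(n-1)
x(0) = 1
Pure geometric recurrence with ratio \frac{1}{2}.
By induction x(n) = x(0) · (\frac{1}{2})^n = \left(\frac{1}{2}\right)^{n}.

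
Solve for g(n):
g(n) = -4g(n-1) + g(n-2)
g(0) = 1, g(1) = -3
Characteristic equation: x² + 4x - 1 = 0.
Discriminant Δ = (-4)² + 4·(1) = 20.
Roots r₁,₂ = (-4 ± √20)/2, so r₁ = -2 + \sqrt{5}, r₂ = - \sqrt{5} - 2.
General solution: g(n) = A·r₁^n + B·r₂^n.
From the initial conditions, A + B = 1 and r₁A + r₂B = -3.
Since r₁ - r₂ = √20: A = (-3 - (1)r₂)/√20 = \frac{1}{2} - \frac{\sqrt{5}}{10}, and B = 1 - A = \frac{\sqrt{5}}{10} + \frac{1}{2}.
So g(n) = \left(\frac{1}{2} - \frac{\sqrt{5}}{10}\right)\left(-2 + \sqrt{5}\right)^n + \left(\frac{\sqrt{5}}{10} + \frac{1}{2}\right)\left(- \sqrt{5} - 2\right)^n.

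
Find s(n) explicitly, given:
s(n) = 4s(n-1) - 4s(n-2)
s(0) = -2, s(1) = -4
Characteristic equation: x² - 4x + 4 = 0, which is (x - (2))².
Repeated root r = 2.
General solution: s(n) = (A + Bn)·(2)^n.
From s(0) = -2: A = -2.
From s(1) = -4: (A + B)·(2) = -4 ⇒ B = 0.
So s(n) = \left(-2\right) \cdot (2)^n.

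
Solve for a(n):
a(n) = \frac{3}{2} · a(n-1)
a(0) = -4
Pure geometric recurrence with ratio \frac{3}{2}.
By induction a(n) = a(0) · (\frac{3}{2})^n = - 4 \left(\frac{3}{2}\right)^{n}.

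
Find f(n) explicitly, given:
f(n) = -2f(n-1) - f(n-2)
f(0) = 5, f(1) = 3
Characteristic equation: x² + 2x + 1 = 0, which is (x - (-1))².
Repeated root r = -1.
General solution: f(n) = (A + Bn)·(-1)^n.
From f(0) = 5: A = 5.
From f(1) = 3: (A + B)·(-1) = 3 ⇒ B = -8.
So f(n) = \left(5 - 8 n\right) \cdot (-1)^n.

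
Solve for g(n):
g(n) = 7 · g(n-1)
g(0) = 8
Pure geometric recurrence with ratio 7.
By induction g(n) = g(0) · (7)^n = 8 \cdot 7^{n}.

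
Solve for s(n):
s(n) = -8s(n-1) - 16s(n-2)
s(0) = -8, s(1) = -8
Characteristic equation: x² + 8x + 16 = 0, which is (x - (-4))².
Repeated root r = -4.
General solution: s(n) = (A + Bn)·(-4)^n.
From s(0) = -8: A = -8.
From s(1) = -8: (A + B)·(-4) = -8 ⇒ B = 10.
So s(n) = \left(10 n - 8\right) \cdot (-4)^n.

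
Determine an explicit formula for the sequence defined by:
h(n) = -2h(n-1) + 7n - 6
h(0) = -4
First-order linear with linear forcing.
Homogeneous solution: h_h(n) = A·(-2)^n.
Try particular h_p(n) = pn + q. Substituting:
  pn + q = -2(p(n-1) + q) + 7n - 6.
Matching the n-coefficient: p = -2p + 7 ⇒ p = \frac{7}{3}.
Matching constants: q = 2p - 2q - 6 ⇒ q = - \frac{4}{9}.
General: h(n) = A·(-2)^n + \frac{7 n}{3} - \frac{4}{9}.
Apply h(0) = -4: A - \frac{4}{9} = -4 ⇒ A = - \frac{32}{9}.
So h(n) = - \frac{32 \left(-2\right)^{n}}{9} + \frac{7 n}{3} - \frac{4}{9}.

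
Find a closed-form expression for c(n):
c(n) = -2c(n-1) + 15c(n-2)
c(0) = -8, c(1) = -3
Characteristic equation: x² + 2x - 15 = 0, which factors as (x - (3))(x - (-5)) = 0.
Roots r₁ = 3, r₂ = -5 (distinct).
General solution: c(n) = A·(3)^n + B·(-5)^n.
From c(0) = -8: A + B = -8.
From c(1) = -3: 3A - 5B = -3.
Solving: A = - \frac{43}{8}, B = - \frac{21}{8}.
So c(n) = - \frac{21 \left(-5\right)^{n}}{8} - \frac{43 \cdot 3^{n}}{8}.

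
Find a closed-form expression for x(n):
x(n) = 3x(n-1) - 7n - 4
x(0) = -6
First-order linear with linear forcing.
Homogeneous solution: x_h(n) = A·(3)^n.
Try particular x_p(n) = pn + q. Substituting:
  pn + q = 3(p(n-1) + q) - 7n - 4.
Matching the n-coefficient: p = 3p - 7 ⇒ p = \frac{7}{2}.
Matching constants: q = -3p + 3q - 4 ⇒ q = \frac{29}{4}.
General: x(n) = A·(3)^n + \frac{7 n}{2} + \frac{29}{4}.
Apply x(0) = -6: A + \frac{29}{4} = -6 ⇒ A = - \frac{53}{4}.
So x(n) = - \frac{53 \cdot 3^{n}}{4} + \frac{7 n}{2} + \frac{29}{4}.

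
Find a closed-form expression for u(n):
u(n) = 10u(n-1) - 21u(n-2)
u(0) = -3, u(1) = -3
Characteristic equation: x² - 10x + 21 = 0, which factors as (x - (7))(x - (3)) = 0.
Roots r₁ = 7, r₂ = 3 (distinct).
General solution: u(n) = A·(7)^n + B·(3)^n.
From u(0) = -3: A + B = -3.
From u(1) = -3: 7A + 3B = -3.
Solving: A = \frac{3}{2}, B = - \frac{9}{2}.
So u(n) = - \frac{9 \cdot 3^{n}}{2} + \frac{3 \cdot 7^{n}}{2}.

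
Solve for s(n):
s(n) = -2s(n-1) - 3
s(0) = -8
First-order linear non-homogeneous.
Homogeneous solution: s_h(n) = A·(-2)^n.
Try constant particular solution s_p = K: K = -2K - 3 ⇒ K = -1.
General: s(n) = A·(-2)^n - 1.
Apply s(0) = -8: A - 1 = -8 ⇒ A = -7.
So s(n) = - 7 \left(-2\right)^{n} - 1.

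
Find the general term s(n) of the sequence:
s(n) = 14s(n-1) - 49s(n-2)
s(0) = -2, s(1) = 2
Characteristic equation: x² - 14x + 49 = 0, which is (x - (7))².
Repeated root r = 7.
General solution: s(n) = (A + Bn)·(7)^n.
From s(0) = -2: A = -2.
From s(1) = 2: (A + B)·(7) = 2 ⇒ B = \frac{16}{7}.
So s(n) = \left(\frac{16 n}{7} - 2\right) \cdot (7)^n.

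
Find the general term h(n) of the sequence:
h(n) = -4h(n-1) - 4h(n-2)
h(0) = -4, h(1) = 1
Characteristic equation: x² + 4x + 4 = 0, which is (x - (-2))².
Repeated root r = -2.
General solution: h(n) = (A + Bn)·(-2)^n.
From h(0) = -4: A = -4.
From h(1) = 1: (A + B)·(-2) = 1 ⇒ B = \frac{7}{2}.
So h(n) = \left(\frac{7 n}{2} - 4\right) \cdot (-2)^n.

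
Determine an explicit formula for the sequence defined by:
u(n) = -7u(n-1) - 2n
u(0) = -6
First-order linear with linear forcing.
Homogeneous solution: u_h(n) = A·(-7)^n.
Try particular u_p(n) = pn + q. Substituting:
  pn + q = -7(p(n-1) + q) - 2n.
Matching the n-coefficient: p = -7p - 2 ⇒ p = - \frac{1}{4}.
Matching constants: q = 7p - 7q ⇒ q = - \frac{7}{32}.
General: u(n) = A·(-7)^n - \frac{n}{4} - \frac{7}{32}.
Apply u(0) = -6: A - \frac{7}{32} = -6 ⇒ A = - \frac{185}{32}.
So u(n) = - \frac{185 \left(-7\right)^{n}}{32} - \frac{n}{4} - \frac{7}{32}.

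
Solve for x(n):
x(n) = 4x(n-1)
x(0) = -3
This is a homogeneous first-order recurrence with ratio 4.
By induction x(n) = x(0) · (4)^n = - 3 \cdot 4^{n}.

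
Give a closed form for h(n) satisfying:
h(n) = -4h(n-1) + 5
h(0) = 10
First-order linear non-homogeneous.
Homogeneous solution: h_h(n) = A·(-4)^n.
Try constant particular solution h_p = K: K = -4K + 5 ⇒ K = 1.
General: h(n) = A·(-4)^n + 1.
Apply h(0) = 10: A + 1 = 10 ⇒ A = 9.
So h(n) = 9 \left(-4\right)^{n} + 1.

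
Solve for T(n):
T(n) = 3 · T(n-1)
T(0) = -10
Pure geometric recurrence with ratio 3.
By induction T(n) = T(0) · (3)^n = - 10 \cdot 3^{n}.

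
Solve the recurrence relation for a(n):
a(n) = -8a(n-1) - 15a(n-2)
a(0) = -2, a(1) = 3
Characteristic equation: x² + 8x + 15 = 0, which factors as (x - (-5))(x - (-3)) = 0.
Roots r₁ = -5, r₂ = -3 (distinct).
General solution: a(n) = A·(-5)^n + B·(-3)^n.
From a(0) = -2: A + B = -2.
From a(1) = 3: -5A - 3B = 3.
Solving: A = \frac{3}{2}, B = - \frac{7}{2}.
So a(n) = - \frac{7 \left(-3\right)^{n}}{2} + \frac{3 \left(-5\right)^{n}}{2}.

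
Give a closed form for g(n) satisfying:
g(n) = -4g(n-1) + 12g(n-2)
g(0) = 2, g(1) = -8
Characteristic equation: x² + 4x - 12 = 0, which factors as (x - (2))(x - (-6)) = 0.
Roots r₁ = 2, r₂ = -6 (distinct).
General solution: g(n) = A·(2)^n + B·(-6)^n.
From g(0) = 2: A + B = 2.
From g(1) = -8: 2A - 6B = -8.
Solving: A = \frac{1}{2}, B = \frac{3}{2}.
So g(n) = \frac{3 \left(-6\right)^{n}}{2} + \frac{2^{n}}{2}.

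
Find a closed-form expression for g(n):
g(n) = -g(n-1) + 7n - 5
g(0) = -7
First-order linear with linear forcing.
Homogeneous solution: g_h(n) = A·(-1)^n.
Try particular g_p(n) = pn + q. Substituting:
  pn + q = -(p(n-1) + q) + 7n - 5.
Matching the n-coefficient: p = -p + 7 ⇒ p = \frac{7}{2}.
Matching constants: q = p - q - 5 ⇒ q = - \frac{3}{4}.
General: g(n) = A·(-1)^n + \frac{7 n}{2} - \frac{3}{4}.
Apply g(0) = -7: A - \frac{3}{4} = -7 ⇒ A = - \frac{25}{4}.
So g(n) = - \frac{25 \left(-1\right)^{n}}{4} + \frac{7 n}{2} - \frac{3}{4}.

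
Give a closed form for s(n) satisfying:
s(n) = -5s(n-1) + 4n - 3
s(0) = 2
First-order linear with linear forcing.
Homogeneous solution: s_h(n) = A·(-5)^n.
Try particular s_p(n) = pn + q. Substituting:
  pn + q = -5(p(n-1) + q) + 4n - 3.
Matching the n-coefficient: p = -5p + 4 ⇒ p = \frac{2}{3}.
Matching constants: q = 5p - 5q - 3 ⇒ q = \frac{1}{18}.
General: s(n) = A·(-5)^n + \frac{2 n}{3} + \frac{1}{18}.
Apply s(0) = 2: A + \frac{1}{18} = 2 ⇒ A = \frac{35}{18}.
So s(n) = \frac{35 \left(-5\right)^{n}}{18} + \frac{2 n}{3} + \frac{1}{18}.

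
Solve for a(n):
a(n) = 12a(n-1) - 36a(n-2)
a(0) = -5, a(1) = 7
Characteristic equation: x² - 12x + 36 = 0, which is (x - (6))².
Repeated root r = 6.
General solution: a(n) = (A + Bn)·(6)^n.
From a(0) = -5: A = -5.
From a(1) = 7: (A + B)·(6) = 7 ⇒ B = \frac{37}{6}.
So a(n) = \left(\frac{37 n}{6} - 5\right) \cdot (6)^n.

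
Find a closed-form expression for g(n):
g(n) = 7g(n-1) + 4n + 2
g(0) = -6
First-order linear with linear forcing.
Homogeneous solution: g_h(n) = A·(7)^n.
Try particular g_p(n) = pn + q. Substituting:
  pn + q = 7(p(n-1) + q) + 4n + 2.
Matching the n-coefficient: p = 7p + 4 ⇒ p = - \frac{2}{3}.
Matching constants: q = -7p + 7q + 2 ⇒ q = - \frac{10}{9}.
General: g(n) = A·(7)^n - \frac{2 n}{3} - \frac{10}{9}.
Apply g(0) = -6: A - \frac{10}{9} = -6 ⇒ A = - \frac{44}{9}.
So g(n) = - \frac{44 \cdot 7^{n}}{9} - \frac{2 n}{3} - \frac{10}{9}.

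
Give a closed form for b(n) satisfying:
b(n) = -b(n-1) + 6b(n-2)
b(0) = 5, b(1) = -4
Characteristic equation: x² + x - 6 = 0, which factors as (x - (2))(x - (-3)) = 0.
Roots r₁ = 2, r₂ = -3 (distinct).
General solution: b(n) = A·(2)^n + B·(-3)^n.
From b(0) = 5: A + B = 5.
From b(1) = -4: 2A - 3B = -4.
Solving: A = \frac{11}{5}, B = \frac{14}{5}.
So b(n) = \frac{14 \left(-3\right)^{n}}{5} + \frac{11 \cdot 2^{n}}{5}.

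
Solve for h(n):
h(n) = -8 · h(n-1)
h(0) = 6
Pure geometric recurrence with ratio -8.
By induction h(n) = h(0) · (-8)^n = 6 \left(-8\right)^{n}.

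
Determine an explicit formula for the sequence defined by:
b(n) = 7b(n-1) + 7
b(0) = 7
First-order linear non-homogeneous.
Homogeneous solution: b_h(n) = A·(7)^n.
Try constant particular solution b_p = K: K = 7K + 7 ⇒ K = - \frac{7}{6}.
General: b(n) = A·(7)^n - \frac{7}{6}.
Apply b(0) = 7: A - \frac{7}{6} = 7 ⇒ A = \frac{49}{6}.
So b(n) = \frac{49 \cdot 7^{n}}{6} - \frac{7}{6}.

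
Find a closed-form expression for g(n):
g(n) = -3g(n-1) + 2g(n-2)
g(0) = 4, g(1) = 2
Characteristic equation: x² + 3x - 2 = 0.
Discriminant Δ = (-3)² + 4·(2) = 17.
Roots r₁,₂ = (-3 ± √17)/2, so r₁ = - \frac{3}{2} + \frac{\sqrt{17}}{2}, r₂ = - \frac{\sqrt{17}}{2} - \frac{3}{2}.
General solution: g(n) = A·r₁^n + B·r₂^n.
From the initial conditions, A + B = 4 and r₁A + r₂B = 2.
Since r₁ - r₂ = √17: A = (2 - (4)r₂)/√17 = \frac{8 \sqrt{17}}{17} + 2, and B = 4 - A = 2 - \frac{8 \sqrt{17}}{17}.
So g(n) = \left(\frac{8 \sqrt{17}}{17} + 2\right)\left(- \frac{3}{2} + \frac{\sqrt{17}}{2}\right)^n + \left(2 - \frac{8 \sqrt{17}}{17}\right)\left(- \frac{\sqrt{17}}{2} - \frac{3}{2}\right)^n.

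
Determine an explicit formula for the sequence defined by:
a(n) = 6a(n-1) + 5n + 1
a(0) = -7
First-order linear with linear forcing.
Homogeneous solution: a_h(n) = A·(6)^n.
Try particular a_p(n) = pn + q. Substituting:
  pn + q = 6(p(n-1) + q) + 5n + 1.
Matching the n-coefficient: p = 6p + 5 ⇒ p = -1.
Matching constants: q = -6p + 6q + 1 ⇒ q = - \frac{7}{5}.
General: a(n) = A·(6)^n - n - \frac{7}{5}.
Apply a(0) = -7: A - \frac{7}{5} = -7 ⇒ A = - \frac{28}{5}.
So a(n) = - \frac{28 \cdot 6^{n}}{5} - n - \frac{7}{5}.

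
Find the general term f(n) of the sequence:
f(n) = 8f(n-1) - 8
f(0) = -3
First-order linear non-homogeneous.
Homogeneous solution: f_h(n) = A·(8)^n.
Try constant particular solution f_p = K: K = 8K - 8 ⇒ K = \frac{8}{7}.
General: f(n) = A·(8)^n + \frac{8}{7}.
Apply f(0) = -3: A + \frac{8}{7} = -3 ⇒ A = - \frac{29}{7}.
So f(n) = \frac{8}{7} - \frac{29 \cdot 8^{n}}{7}.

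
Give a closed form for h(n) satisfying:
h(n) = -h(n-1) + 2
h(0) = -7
First-order linear non-homogeneous.
Homogeneous solution: h_h(n) = A·(-1)^n.
Try constant particular solution h_p = K: K = -K + 2 ⇒ K = 1.
General: h(n) = A·(-1)^n + 1.
Apply h(0) = -7: A + 1 = -7 ⇒ A = -8.
So h(n) = 1 - 8 \left(-1\right)^{n}.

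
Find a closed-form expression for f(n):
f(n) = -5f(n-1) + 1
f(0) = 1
First-order linear non-homogeneous.
Homogeneous solution: f_h(n) = A·(-5)^n.
Try constant particular solution f_p = K: K = -5K + 1 ⇒ K = \frac{1}{6}.
General: f(n) = A·(-5)^n + \frac{1}{6}.
Apply f(0) = 1: A + \frac{1}{6} = 1 ⇒ A = \frac{5}{6}.
So f(n) = \frac{5 \left(-5\right)^{n}}{6} + \frac{1}{6}.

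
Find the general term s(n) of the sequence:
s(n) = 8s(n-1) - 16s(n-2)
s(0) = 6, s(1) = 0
Characteristic equation: x² - 8x + 16 = 0, which is (x - (4))².
Repeated root r = 4.
General solution: s(n) = (A + Bn)·(4)^n.
From s(0) = 6: A = 6.
From s(1) = 0: (A + B)·(4) = 0 ⇒ B = -6.
So s(n) = \left(6 - 6 n\right) \cdot (4)^n.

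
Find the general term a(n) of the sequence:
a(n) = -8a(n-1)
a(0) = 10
This is a homogeneous first-order recurrence with ratio -8.
By induction a(n) = a(0) · (-8)^n = 10 \left(-8\right)^{n}.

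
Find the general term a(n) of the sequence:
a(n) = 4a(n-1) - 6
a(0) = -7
First-order linear non-homogeneous.
Homogeneous solution: a_h(n) = A·(4)^n.
Try constant particular solution a_p = K: K = 4K - 6 ⇒ K = 2.
General: a(n) = A·(4)^n + 2.
Apply a(0) = -7: A + 2 = -7 ⇒ A = -9.
So a(n) = 2 - 9 \cdot 4^{n}.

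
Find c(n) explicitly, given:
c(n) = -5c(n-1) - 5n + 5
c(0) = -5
First-order linear with linear forcing.
Homogeneous solution: c_h(n) = A·(-5)^n.
Try particular c_p(n) = pn + q. Substituting:
  pn + q = -5(p(n-1) + q) - 5n + 5.
Matching the n-coefficient: p = -5p - 5 ⇒ p = - \frac{5}{6}.
Matching constants: q = 5p - 5q + 5 ⇒ q = \frac{5}{36}.
General: c(n) = A·(-5)^n - \frac{5 n}{6} + \frac{5}{36}.
Apply c(0) = -5: A + \frac{5}{36} = -5 ⇒ A = - \frac{185}{36}.
So c(n) = - \frac{185 \left(-5\right)^{n}}{36} - \frac{5 n}{6} + \frac{5}{36}.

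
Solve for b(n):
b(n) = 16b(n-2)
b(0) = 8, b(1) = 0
Characteristic equation: x² - 16 = 0, which factors as (x - (-4))(x - (4)) = 0.
Roots r₁ = -4, r₂ = 4 (distinct).
General solution: b(n) = A·(-4)^n + B·(4)^n.
From b(0) = 8: A + B = 8.
From b(1) = 0: -4A + 4B = 0.
Solving: A = 4, B = 4.
So b(n) = 4 \left(-4\right)^{n} + 4 \cdot 4^{n}.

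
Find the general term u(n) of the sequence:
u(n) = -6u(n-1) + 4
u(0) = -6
First-order linear non-homogeneous.
Homogeneous solution: u_h(n) = A·(-6)^n.
Try constant particular solution u_p = K: K = -6K + 4 ⇒ K = \frac{4}{7}.
General: u(n) = A·(-6)^n + \frac{4}{7}.
Apply u(0) = -6: A + \frac{4}{7} = -6 ⇒ A = - \frac{46}{7}.
So u(n) = \frac{4}{7} - \frac{46 \left(-6\right)^{n}}{7}.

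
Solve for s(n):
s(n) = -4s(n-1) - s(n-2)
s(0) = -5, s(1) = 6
Characteristic equation: x² + 4x + 1 = 0.
Discriminant Δ = (-4)² + 4·(-1) = 12.
Roots r₁,₂ = (-4 ± √12)/2, so r₁ = -2 + \sqrt{3}, r₂ = -2 - \sqrt{3}.
General solution: s(n) = A·r₁^n + B·r₂^n.
From the initial conditions, A + B = -5 and r₁A + r₂B = 6.
Since r₁ - r₂ = √12: A = (6 - (-5)r₂)/√12 = - \frac{5}{2} - \frac{2 \sqrt{3}}{3}, and B = -5 - A = - \frac{5}{2} + \frac{2 \sqrt{3}}{3}.
So s(n) = \left(- \frac{5}{2} - \frac{2 \sqrt{3}}{3}\right)\left(-2 + \sqrt{3}\right)^n + \left(- \frac{5}{2} + \frac{2 \sqrt{3}}{3}\right)\left(-2 - \sqrt{3}\right)^n.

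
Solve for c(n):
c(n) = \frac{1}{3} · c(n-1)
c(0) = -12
Pure geometric recurrence with ratio \frac{1}{3}.
By induction c(n) = c(0) · (\frac{1}{3})^n = - 12 \cdot 3^{- n}.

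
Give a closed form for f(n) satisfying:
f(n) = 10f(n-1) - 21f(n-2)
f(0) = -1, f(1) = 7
Characteristic equation: x² - 10x + 21 = 0, which factors as (x - (7))(x - (3)) = 0.
Roots r₁ = 7, r₂ = 3 (distinct).
General solution: f(n) = A·(7)^n + B·(3)^n.
From f(0) = -1: A + B = -1.
From f(1) = 7: 7A + 3B = 7.
Solving: A = \frac{5}{2}, B = - \frac{7}{2}.
So f(n) = - \frac{7 \cdot 3^{n}}{2} + \frac{5 \cdot 7^{n}}{2}.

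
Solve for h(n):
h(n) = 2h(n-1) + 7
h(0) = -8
First-order linear non-homogeneous.
Homogeneous solution: h_h(n) = A·(2)^n.
Try constant particular solution h_p = K: K = 2K + 7 ⇒ K = -7.
General: h(n) = A·(2)^n - 7.
Apply h(0) = -8: A - 7 = -8 ⇒ A = -1.
So h(n) = - 2^{n} - 7.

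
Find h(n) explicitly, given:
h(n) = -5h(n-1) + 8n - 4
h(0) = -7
First-order linear with linear forcing.
Homogeneous solution: h_h(n) = A·(-5)^n.
Try particular h_p(n) = pn + q. Substituting:
  pn + q = -5(p(n-1) + q) + 8n - 4.
Matching the n-coefficient: p = -5p + 8 ⇒ p = \frac{4}{3}.
Matching constants: q = 5p - 5q - 4 ⇒ q = \frac{4}{9}.
General: h(n) = A·(-5)^n + \frac{4 n}{3} + \frac{4}{9}.
Apply h(0) = -7: A + \frac{4}{9} = -7 ⇒ A = - \frac{67}{9}.
So h(n) = - \frac{67 \left(-5\right)^{n}}{9} + \frac{4 n}{3} + \frac{4}{9}.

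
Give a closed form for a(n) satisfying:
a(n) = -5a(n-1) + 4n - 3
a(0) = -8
First-order linear with linear forcing.
Homogeneous solution: a_h(n) = A·(-5)^n.
Try particular a_p(n) = pn + q. Substituting:
  pn + q = -5(p(n-1) + q) + 4n - 3.
Matching the n-coefficient: p = -5p + 4 ⇒ p = \frac{2}{3}.
Matching constants: q = 5p - 5q - 3 ⇒ q = \frac{1}{18}.
General: a(n) = A·(-5)^n + \frac{2 n}{3} + \frac{1}{18}.
Apply a(0) = -8: A + \frac{1}{18} = -8 ⇒ A = - \frac{145}{18}.
So a(n) = - \frac{145 \left(-5\right)^{n}}{18} + \frac{2 n}{3} + \frac{1}{18}.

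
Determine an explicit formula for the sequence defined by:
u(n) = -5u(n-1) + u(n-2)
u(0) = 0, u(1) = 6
Characteristic equation: x² + 5x - 1 = 0.
Discriminant Δ = (-5)² + 4·(1) = 29.
Roots r₁,₂ = (-5 ± √29)/2, so r₁ = - \frac{5}{2} + \frac{\sqrt{29}}{2}, r₂ = - \frac{\sqrt{29}}{2} - \frac{5}{2}.
General solution: u(n) = A·r₁^n + B·r₂^n.
From the initial conditions, A + B = 0 and r₁A + r₂B = 6.
Since r₁ - r₂ = √29: A = (6 - (0)r₂)/√29 = \frac{6 \sqrt{29}}{29}, and B = 0 - A = - \frac{6 \sqrt{29}}{29}.
So u(n) = \left(\frac{6 \sqrt{29}}{29}\right)\left(- \frac{5}{2} + \frac{\sqrt{29}}{2}\right)^n + \left(- \frac{6 \sqrt{29}}{29}\right)\left(- \frac{\sqrt{29}}{2} - \frac{5}{2}\right)^n.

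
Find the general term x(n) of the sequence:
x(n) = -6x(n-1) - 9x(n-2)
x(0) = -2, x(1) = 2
Characteristic equation: x² + 6x + 9 = 0, which is (x - (-3))².
Repeated root r = -3.
General solution: x(n) = (A + Bn)·(-3)^n.
From x(0) = -2: A = -2.
From x(1) = 2: (A + B)·(-3) = 2 ⇒ B = \frac{4}{3}.
So x(n) = \left(\frac{4 n}{3} - 2\right) \cdot (-3)^n.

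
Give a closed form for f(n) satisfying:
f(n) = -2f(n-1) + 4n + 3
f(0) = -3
First-order linear with linear forcing.
Homogeneous solution: f_h(n) = A·(-2)^n.
Try particular f_p(n) = pn + q. Substituting:
  pn + q = -2(p(n-1) + q) + 4n + 3.
Matching the n-coefficient: p = -2p + 4 ⇒ p = \frac{4}{3}.
Matching constants: q = 2p - 2q + 3 ⇒ q = \frac{17}{9}.
General: f(n) = A·(-2)^n + \frac{4 n}{3} + \frac{17}{9}.
Apply f(0) = -3: A + \frac{17}{9} = -3 ⇒ A = - \frac{44}{9}.
So f(n) = - \frac{44 \left(-2\right)^{n}}{9} + \frac{4 n}{3} + \frac{17}{9}.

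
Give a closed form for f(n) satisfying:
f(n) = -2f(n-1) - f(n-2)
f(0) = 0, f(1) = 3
Characteristic equation: x² + 2x + 1 = 0, which is (x - (-1))².
Repeated root r = -1.
General solution: f(n) = (A + Bn)·(-1)^n.
From f(0) = 0: A = 0.
From f(1) = 3: (A + B)·(-1) = 3 ⇒ B = -3.
So f(n) = \left(- 3 n\right) \cdot (-1)^n.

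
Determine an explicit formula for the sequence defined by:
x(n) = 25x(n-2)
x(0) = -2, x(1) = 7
Characteristic equation: x² - 25 = 0, which factors as (x - (-5))(x - (5)) = 0.
Roots r₁ = -5, r₂ = 5 (distinct).
General solution: x(n) = A·(-5)^n + B·(5)^n.
From x(0) = -2: A + B = -2.
From x(1) = 7: -5A + 5B = 7.
Solving: A = - \frac{17}{10}, B = - \frac{3}{10}.
So x(n) = - \frac{17 \left(-5\right)^{n}}{10} - \frac{3 \cdot 5^{n}}{10}.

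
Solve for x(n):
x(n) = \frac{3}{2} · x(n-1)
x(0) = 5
Pure geometric recurrence with ratio \frac{3}{2}.
By induction x(n) = x(0) · (\frac{3}{2})^n = 5 \left(\frac{3}{2}\right)^{n}.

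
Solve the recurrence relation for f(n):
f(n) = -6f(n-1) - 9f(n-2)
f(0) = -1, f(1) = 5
Characteristic equation: x² + 6x + 9 = 0, which is (x - (-3))².
Repeated root r = -3.
General solution: f(n) = (A + Bn)·(-3)^n.
From f(0) = -1: A = -1.
From f(1) = 5: (A + B)·(-3) = 5 ⇒ B = - \frac{2}{3}.
So f(n) = \left(- \frac{2 n}{3} - 1\right) \cdot (-3)^n.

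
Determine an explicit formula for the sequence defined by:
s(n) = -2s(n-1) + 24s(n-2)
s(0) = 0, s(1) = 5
Characteristic equation: x² + 2x - 24 = 0, which factors as (x - (4))(x - (-6)) = 0.
Roots r₁ = 4, r₂ = -6 (distinct).
General solution: s(n) = A·(4)^n + B·(-6)^n.
From s(0) = 0: A + B = 0.
From s(1) = 5: 4A - 6B = 5.
Solving: A = \frac{1}{2}, B = - \frac{1}{2}.
So s(n) = - \frac{\left(-6\right)^{n}}{2} + \frac{4^{n}}{2}.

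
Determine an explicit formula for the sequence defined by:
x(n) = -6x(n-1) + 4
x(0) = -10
First-order linear non-homogeneous.
Homogeneous solution: x_h(n) = A·(-6)^n.
Try constant particular solution x_p = K: K = -6K + 4 ⇒ K = \frac{4}{7}.
General: x(n) = A·(-6)^n + \frac{4}{7}.
Apply x(0) = -10: A + \frac{4}{7} = -10 ⇒ A = - \frac{74}{7}.
So x(n) = \frac{4}{7} - \frac{74 \left(-6\right)^{n}}{7}.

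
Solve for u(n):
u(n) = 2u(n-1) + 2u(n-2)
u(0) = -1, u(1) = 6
Characteristic equation: x² - 2x - 2 = 0.
Discriminant Δ = (2)² + 4·(2) = 12.
Roots r₁,₂ = (2 ± √12)/2, so r₁ = 1 + \sqrt{3}, r₂ = 1 - \sqrt{3}.
General solution: u(n) = A·r₁^n + B·r₂^n.
From the initial conditions, A + B = -1 and r₁A + r₂B = 6.
Since r₁ - r₂ = √12: A = (6 - (-1)r₂)/√12 = - \frac{1}{2} + \frac{7 \sqrt{3}}{6}, and B = -1 - A = - \frac{7 \sqrt{3}}{6} - \frac{1}{2}.
So u(n) = \left(- \frac{1}{2} + \frac{7 \sqrt{3}}{6}\right)\left(1 + \sqrt{3}\right)^n + \left(- \frac{7 \sqrt{3}}{6} - \frac{1}{2}\right)\left(1 - \sqrt{3}\right)^n.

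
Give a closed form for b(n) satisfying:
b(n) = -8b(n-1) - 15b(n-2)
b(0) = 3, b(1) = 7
Characteristic equation: x² + 8x + 15 = 0, which factors as (x - (-3))(x - (-5)) = 0.
Roots r₁ = -3, r₂ = -5 (distinct).
General solution: b(n) = A·(-3)^n + B·(-5)^n.
From b(0) = 3: A + B = 3.
From b(1) = 7: -3A - 5B = 7.
Solving: A = 11, B = -8.
So b(n) = 11 \left(-3\right)^{n} - 8 \left(-5\right)^{n}.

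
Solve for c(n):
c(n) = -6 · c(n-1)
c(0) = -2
Pure geometric recurrence with ratio -6.
By induction c(n) = c(0) · (-6)^n = - 2 \left(-6\right)^{n}.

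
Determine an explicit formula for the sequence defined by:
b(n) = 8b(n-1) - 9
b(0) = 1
First-order linear non-homogeneous.
Homogeneous solution: b_h(n) = A·(8)^n.
Try constant particular solution b_p = K: K = 8K - 9 ⇒ K = \frac{9}{7}.
General: b(n) = A·(8)^n + \frac{9}{7}.
Apply b(0) = 1: A + \frac{9}{7} = 1 ⇒ A = - \frac{2}{7}.
So b(n) = \frac{9}{7} - \frac{2 \cdot 8^{n}}{7}.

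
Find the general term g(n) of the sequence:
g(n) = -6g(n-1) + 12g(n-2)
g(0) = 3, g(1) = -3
Characteristic equation: x² + 6x - 12 = 0.
Discriminant Δ = (-6)² + 4·(12) = 84.
Roots r₁,₂ = (-6 ± √84)/2, so r₁ = -3 + \sqrt{21}, r₂ = - \sqrt{21} - 3.
General solution: g(n) = A·r₁^n + B·r₂^n.
From the initial conditions, A + B = 3 and r₁A + r₂B = -3.
Since r₁ - r₂ = √84: A = (-3 - (3)r₂)/√84 = \frac{\sqrt{21}}{7} + \frac{3}{2}, and B = 3 - A = \frac{3}{2} - \frac{\sqrt{21}}{7}.
So g(n) = \left(\frac{\sqrt{21}}{7} + \frac{3}{2}\right)\left(-3 + \sqrt{21}\right)^n + \left(\frac{3}{2} - \frac{\sqrt{21}}{7}\right)\left(- \sqrt{21} - 3\right)^n.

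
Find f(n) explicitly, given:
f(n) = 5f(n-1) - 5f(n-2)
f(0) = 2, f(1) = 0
Characteristic equation: x² - 5x + 5 = 0.
Discriminant Δ = (5)² + 4·(-5) = 5.
Roots r₁,₂ = (5 ± √5)/2, so r₁ = \frac{\sqrt{5}}{2} + \frac{5}{2}, r₂ = \frac{5}{2} - \frac{\sqrt{5}}{2}.
General solution: f(n) = A·r₁^n + B·r₂^n.
From the initial conditions, A + B = 2 and r₁A + r₂B = 0.
Since r₁ - r₂ = √5: A = (0 - (2)r₂)/√5 = 1 - \sqrt{5}, and B = 2 - A = 1 + \sqrt{5}.
So f(n) = \left(1 - \sqrt{5}\right)\left(\frac{\sqrt{5}}{2} + \frac{5}{2}\right)^n + \left(1 + \sqrt{5}\right)\left(\frac{5}{2} - \frac{\sqrt{5}}{2}\right)^n.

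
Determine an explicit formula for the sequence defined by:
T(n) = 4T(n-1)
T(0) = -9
This is a homogeneous first-order recurrence with ratio 4.
By induction T(n) = T(0) · (4)^n = - 9 \cdot 4^{n}.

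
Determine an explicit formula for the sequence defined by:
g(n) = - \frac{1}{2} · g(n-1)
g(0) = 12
Pure geometric recurrence with ratio - \frac{1}{2}.
By induction g(n) = g(0) · (- \frac{1}{2})^n = 12 \left(- \frac{1}{2}\right)^{n}.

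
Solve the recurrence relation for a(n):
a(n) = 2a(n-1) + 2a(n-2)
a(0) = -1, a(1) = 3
Characteristic equation: x² - 2x - 2 = 0.
Discriminant Δ = (2)² + 4·(2) = 12.
Roots r₁,₂ = (2 ± √12)/2, so r₁ = 1 + \sqrt{3}, r₂ = 1 - \sqrt{3}.
General solution: a(n) = A·r₁^n + B·r₂^n.
From the initial conditions, A + B = -1 and r₁A + r₂B = 3.
Since r₁ - r₂ = √12: A = (3 - (-1)r₂)/√12 = - \frac{1}{2} + \frac{2 \sqrt{3}}{3}, and B = -1 - A = - \frac{2 \sqrt{3}}{3} - \frac{1}{2}.
So a(n) = \left(- \frac{1}{2} + \frac{2 \sqrt{3}}{3}\right)\left(1 + \sqrt{3}\right)^n + \left(- \frac{2 \sqrt{3}}{3} - \frac{1}{2}\right)\left(1 - \sqrt{3}\right)^n.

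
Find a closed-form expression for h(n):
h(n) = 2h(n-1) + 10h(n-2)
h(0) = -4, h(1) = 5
Characteristic equation: x² - 2x - 10 = 0.
Discriminant Δ = (2)² + 4·(10) = 44.
Roots r₁,₂ = (2 ± √44)/2, so r₁ = 1 + \sqrt{11}, r₂ = 1 - \sqrt{11}.
General solution: h(n) = A·r₁^n + B·r₂^n.
From the initial conditions, A + B = -4 and r₁A + r₂B = 5.
Since r₁ - r₂ = √44: A = (5 - (-4)r₂)/√44 = -2 + \frac{9 \sqrt{11}}{22}, and B = -4 - A = -2 - \frac{9 \sqrt{11}}{22}.
So h(n) = \left(-2 + \frac{9 \sqrt{11}}{22}\right)\left(1 + \sqrt{11}\right)^n + \left(-2 - \frac{9 \sqrt{11}}{22}\right)\left(1 - \sqrt{11}\right)^n.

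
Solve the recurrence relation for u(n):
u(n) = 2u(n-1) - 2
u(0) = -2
First-order linear non-homogeneous.
Homogeneous solution: u_h(n) = A·(2)^n.
Try constant particular solution u_p = K: K = 2K - 2 ⇒ K = 2.
General: u(n) = A·(2)^n + 2.
Apply u(0) = -2: A + 2 = -2 ⇒ A = -4.
So u(n) = 2 - 4 \cdot 2^{n}.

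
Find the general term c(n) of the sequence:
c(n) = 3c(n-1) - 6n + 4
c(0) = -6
First-order linear with linear forcing.
Homogeneous solution: c_h(n) = A·(3)^n.
Try particular c_p(n) = pn + q. Substituting:
  pn + q = 3(p(n-1) + q) - 6n + 4.
Matching the n-coefficient: p = 3p - 6 ⇒ p = 3.
Matching constants: q = -3p + 3q + 4 ⇒ q = \frac{5}{2}.
General: c(n) = A·(3)^n + 3 n + \frac{5}{2}.
Apply c(0) = -6: A + \frac{5}{2} = -6 ⇒ A = - \frac{17}{2}.
So c(n) = - \frac{17 \cdot 3^{n}}{2} + 3 n + \frac{5}{2}.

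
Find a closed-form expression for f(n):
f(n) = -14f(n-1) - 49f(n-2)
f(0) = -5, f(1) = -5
Characteristic equation: x² + 14x + 49 = 0, which is (x - (-7))².
Repeated root r = -7.
General solution: f(n) = (A + Bn)·(-7)^n.
From f(0) = -5: A = -5.
From f(1) = -5: (A + B)·(-7) = -5 ⇒ B = \frac{40}{7}.
So f(n) = \left(\frac{40 n}{7} - 5\right) \cdot (-7)^n.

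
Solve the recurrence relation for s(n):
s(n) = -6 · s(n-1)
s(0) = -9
Pure geometric recurrence with ratio -6.
By induction s(n) = s(0) · (-6)^n = - 9 \left(-6\right)^{n}.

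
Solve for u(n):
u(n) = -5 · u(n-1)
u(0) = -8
Pure geometric recurrence with ratio -5.
By induction u(n) = u(0) · (-5)^n = - 8 \left(-5\right)^{n}.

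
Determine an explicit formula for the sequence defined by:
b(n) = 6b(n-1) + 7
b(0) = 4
First-order linear non-homogeneous.
Homogeneous solution: b_h(n) = A·(6)^n.
Try constant particular solution b_p = K: K = 6K + 7 ⇒ K = - \frac{7}{5}.
General: b(n) = A·(6)^n - \frac{7}{5}.
Apply b(0) = 4: A - \frac{7}{5} = 4 ⇒ A = \frac{27}{5}.
So b(n) = \frac{27 \cdot 6^{n}}{5} - \frac{7}{5}.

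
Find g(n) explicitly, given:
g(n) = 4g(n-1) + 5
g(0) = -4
First-order linear non-homogeneous.
Homogeneous solution: g_h(n) = A·(4)^n.
Try constant particular solution g_p = K: K = 4K + 5 ⇒ K = - \frac{5}{3}.
General: g(n) = A·(4)^n - \frac{5}{3}.
Apply g(0) = -4: A - \frac{5}{3} = -4 ⇒ A = - \frac{7}{3}.
So g(n) = - \frac{7 \cdot 4^{n}}{3} - \frac{5}{3}.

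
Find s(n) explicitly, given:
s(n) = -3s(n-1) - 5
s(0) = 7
First-order linear non-homogeneous.
Homogeneous solution: s_h(n) = A·(-3)^n.
Try constant particular solution s_p = K: K = -3K - 5 ⇒ K = - \frac{5}{4}.
General: s(n) = A·(-3)^n - \frac{5}{4}.
Apply s(0) = 7: A - \frac{5}{4} = 7 ⇒ A = \frac{33}{4}.
So s(n) = \frac{33 \left(-3\right)^{n}}{4} - \frac{5}{4}.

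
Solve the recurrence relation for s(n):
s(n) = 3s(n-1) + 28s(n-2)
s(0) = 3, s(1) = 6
Characteristic equation: x² - 3x - 28 = 0, which factors as (x - (7))(x - (-4)) = 0.
Roots r₁ = 7, r₂ = -4 (distinct).
General solution: s(n) = A·(7)^n + B·(-4)^n.
From s(0) = 3: A + B = 3.
From s(1) = 6: 7A - 4B = 6.
Solving: A = \frac{18}{11}, B = \frac{15}{11}.
So s(n) = \frac{15 \left(-4\right)^{n}}{11} + \frac{18 \cdot 7^{n}}{11}.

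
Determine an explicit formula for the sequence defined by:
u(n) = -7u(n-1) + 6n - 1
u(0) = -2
First-order linear with linear forcing.
Homogeneous solution: u_h(n) = A·(-7)^n.
Try particular u_p(n) = pn + q. Substituting:
  pn + q = -7(p(n-1) + q) + 6n - 1.
Matching the n-coefficient: p = -7p + 6 ⇒ p = \frac{3}{4}.
Matching constants: q = 7p - 7q - 1 ⇒ q = \frac{17}{32}.
General: u(n) = A·(-7)^n + \frac{3 n}{4} + \frac{17}{32}.
Apply u(0) = -2: A + \frac{17}{32} = -2 ⇒ A = - \frac{81}{32}.
So u(n) = - \frac{81 \left(-7\right)^{n}}{32} + \frac{3 n}{4} + \frac{17}{32}.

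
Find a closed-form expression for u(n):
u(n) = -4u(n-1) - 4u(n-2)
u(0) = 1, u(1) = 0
Characteristic equation: x² + 4x + 4 = 0, which is (x - (-2))².
Repeated root r = -2.
General solution: u(n) = (A + Bn)·(-2)^n.
From u(0) = 1: A = 1.
From u(1) = 0: (A + B)·(-2) = 0 ⇒ B = -1.
So u(n) = \left(1 - n\right) \cdot (-2)^n.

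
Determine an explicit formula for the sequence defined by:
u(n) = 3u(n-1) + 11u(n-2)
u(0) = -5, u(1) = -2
Characteristic equation: x² - 3x - 11 = 0.
Discriminant Δ = (3)² + 4·(11) = 53.
Roots r₁,₂ = (3 ± √53)/2, so r₁ = \frac{3}{2} + \frac{\sqrt{53}}{2}, r₂ = \frac{3}{2} - \frac{\sqrt{53}}{2}.
General solution: u(n) = A·r₁^n + B·r₂^n.
From the initial conditions, A + B = -5 and r₁A + r₂B = -2.
Since r₁ - r₂ = √53: A = (-2 - (-5)r₂)/√53 = - \frac{5}{2} + \frac{11 \sqrt{53}}{106}, and B = -5 - A = - \frac{5}{2} - \frac{11 \sqrt{53}}{106}.
So u(n) = \left(- \frac{5}{2} + \frac{11 \sqrt{53}}{106}\right)\left(\frac{3}{2} + \frac{\sqrt{53}}{2}\right)^n + \left(- \frac{5}{2} - \frac{11 \sqrt{53}}{106}\right)\left(\frac{3}{2} - \frac{\sqrt{53}}{2}\right)^n.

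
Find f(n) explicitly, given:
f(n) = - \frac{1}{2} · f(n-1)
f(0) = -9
Pure geometric recurrence with ratio - \frac{1}{2}.
By induction f(n) = f(0) · (- \frac{1}{2})^n = - 9 \left(- \frac{1}{2}\right)^{n}.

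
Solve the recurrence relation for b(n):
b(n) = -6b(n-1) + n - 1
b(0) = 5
First-order linear with linear forcing.
Homogeneous solution: b_h(n) = A·(-6)^n.
Try particular b_p(n) = pn + q. Substituting:
  pn + q = -6(p(n-1) + q) + n - 1.
Matching the n-coefficient: p = -6p + 1 ⇒ p = \frac{1}{7}.
Matching constants: q = 6p - 6q - 1 ⇒ q = - \frac{1}{49}.
General: b(n) = A·(-6)^n + \frac{n}{7} - \frac{1}{49}.
Apply b(0) = 5: A - \frac{1}{49} = 5 ⇒ A = \frac{246}{49}.
So b(n) = \frac{246 \left(-6\right)^{n}}{49} + \frac{n}{7} - \frac{1}{49}.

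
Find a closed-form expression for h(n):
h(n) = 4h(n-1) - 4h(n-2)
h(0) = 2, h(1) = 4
Characteristic equation: x² - 4x + 4 = 0, which is (x - (2))².
Repeated root r = 2.
General solution: h(n) = (A + Bn)·(2)^n.
From h(0) = 2: A = 2.
From h(1) = 4: (A + B)·(2) = 4 ⇒ B = 0.
So h(n) = \left(2\right) \cdot (2)^n.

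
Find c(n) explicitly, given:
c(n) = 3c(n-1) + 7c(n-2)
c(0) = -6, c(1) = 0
Characteristic equation: x² - 3x - 7 = 0.
Discriminant Δ = (3)² + 4·(7) = 37.
Roots r₁,₂ = (3 ± √37)/2, so r₁ = \frac{3}{2} + \frac{\sqrt{37}}{2}, r₂ = \frac{3}{2} - \frac{\sqrt{37}}{2}.
General solution: c(n) = A·r₁^n + B·r₂^n.
From the initial conditions, A + B = -6 and r₁A + r₂B = 0.
Since r₁ - r₂ = √37: A = (0 - (-6)r₂)/√37 = -3 + \frac{9 \sqrt{37}}{37}, and B = -6 - A = -3 - \frac{9 \sqrt{37}}{37}.
So c(n) = \left(-3 + \frac{9 \sqrt{37}}{37}\right)\left(\frac{3}{2} + \frac{\sqrt{37}}{2}\right)^n + \left(-3 - \frac{9 \sqrt{37}}{37}\right)\left(\frac{3}{2} - \frac{\sqrt{37}}{2}\right)^n.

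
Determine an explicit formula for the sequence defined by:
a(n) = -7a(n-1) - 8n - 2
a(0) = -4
First-order linear with linear forcing.
Homogeneous solution: a_h(n) = A·(-7)^n.
Try particular a_p(n) = pn + q. Substituting:
  pn + q = -7(p(n-1) + q) - 8n - 2.
Matching the n-coefficient: p = -7p - 8 ⇒ p = -1.
Matching constants: q = 7p - 7q - 2 ⇒ q = - \frac{9}{8}.
General: a(n) = A·(-7)^n - n - \frac{9}{8}.
Apply a(0) = -4: A - \frac{9}{8} = -4 ⇒ A = - \frac{23}{8}.
So a(n) = - \frac{23 \left(-7\right)^{n}}{8} - n - \frac{9}{8}.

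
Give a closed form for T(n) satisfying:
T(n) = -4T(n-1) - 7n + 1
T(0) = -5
First-order linear with linear forcing.
Homogeneous solution: T_h(n) = A·(-4)^n.
Try particular T_p(n) = pn + q. Substituting:
  pn + q = -4(p(n-1) + q) - 7n + 1.
Matching the n-coefficient: p = -4p - 7 ⇒ p = - \frac{7}{5}.
Matching constants: q = 4p - 4q + 1 ⇒ q = - \frac{23}{25}.
General: T(n) = A·(-4)^n - \frac{7 n}{5} - \frac{23}{25}.
Apply T(0) = -5: A - \frac{23}{25} = -5 ⇒ A = - \frac{102}{25}.
So T(n) = - \frac{102 \left(-4\right)^{n}}{25} - \frac{7 n}{5} - \frac{23}{25}.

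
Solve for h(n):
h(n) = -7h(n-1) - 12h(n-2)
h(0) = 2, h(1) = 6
Characteristic equation: x² + 7x + 12 = 0, which factors as (x - (-3))(x - (-4)) = 0.
Roots r₁ = -3, r₂ = -4 (distinct).
General solution: h(n) = A·(-3)^n + B·(-4)^n.
From h(0) = 2: A + B = 2.
From h(1) = 6: -3A - 4B = 6.
Solving: A = 14, B = -12.
So h(n) = 14 \left(-3\right)^{n} - 12 \left(-4\right)^{n}.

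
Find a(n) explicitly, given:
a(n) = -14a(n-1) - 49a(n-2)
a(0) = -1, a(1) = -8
Characteristic equation: x² + 14x + 49 = 0, which is (x - (-7))².
Repeated root r = -7.
General solution: a(n) = (A + Bn)·(-7)^n.
From a(0) = -1: A = -1.
From a(1) = -8: (A + B)·(-7) = -8 ⇒ B = \frac{15}{7}.
So a(n) = \left(\frac{15 n}{7} - 1\right) \cdot (-7)^n.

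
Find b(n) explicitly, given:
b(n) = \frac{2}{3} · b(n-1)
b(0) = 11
Pure geometric recurrence with ratio \frac{2}{3}.
By induction b(n) = b(0) · (\frac{2}{3})^n = 11 \left(\frac{2}{3}\right)^{n}.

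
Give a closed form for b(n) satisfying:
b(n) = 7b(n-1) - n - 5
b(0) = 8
First-order linear with linear forcing.
Homogeneous solution: b_h(n) = A·(7)^n.
Try particular b_p(n) = pn + q. Substituting:
  pn + q = 7(p(n-1) + q) - n - 5.
Matching the n-coefficient: p = 7p - 1 ⇒ p = \frac{1}{6}.
Matching constants: q = -7p + 7q - 5 ⇒ q = \frac{37}{36}.
General: b(n) = A·(7)^n + \frac{n}{6} + \frac{37}{36}.
Apply b(0) = 8: A + \frac{37}{36} = 8 ⇒ A = \frac{251}{36}.
So b(n) = \frac{251 \cdot 7^{n}}{36} + \frac{n}{6} + \frac{37}{36}.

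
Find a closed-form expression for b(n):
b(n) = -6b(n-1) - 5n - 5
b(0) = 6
First-order linear with linear forcing.
Homogeneous solution: b_h(n) = A·(-6)^n.
Try particular b_p(n) = pn + q. Substituting:
  pn + q = -6(p(n-1) + q) - 5n - 5.
Matching the n-coefficient: p = -6p - 5 ⇒ p = - \frac{5}{7}.
Matching constants: q = 6p - 6q - 5 ⇒ q = - \frac{65}{49}.
General: b(n) = A·(-6)^n - \frac{5 n}{7} - \frac{65}{49}.
Apply b(0) = 6: A - \frac{65}{49} = 6 ⇒ A = \frac{359}{49}.
So b(n) = \frac{359 \left(-6\right)^{n}}{49} - \frac{5 n}{7} - \frac{65}{49}.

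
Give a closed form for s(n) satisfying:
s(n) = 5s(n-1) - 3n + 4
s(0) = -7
First-order linear with linear forcing.
Homogeneous solution: s_h(n) = A·(5)^n.
Try particular s_p(n) = pn + q. Substituting:
  pn + q = 5(p(n-1) + q) - 3n + 4.
Matching the n-coefficient: p = 5p - 3 ⇒ p = \frac{3}{4}.
Matching constants: q = -5p + 5q + 4 ⇒ q = - \frac{1}{16}.
General: s(n) = A·(5)^n + \frac{3 n}{4} - \frac{1}{16}.
Apply s(0) = -7: A - \frac{1}{16} = -7 ⇒ A = - \frac{111}{16}.
So s(n) = - \frac{111 \cdot 5^{n}}{16} + \frac{3 n}{4} - \frac{1}{16}.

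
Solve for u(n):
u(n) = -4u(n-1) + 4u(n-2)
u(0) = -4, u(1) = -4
Characteristic equation: x² + 4x - 4 = 0.
Discriminant Δ = (-4)² + 4·(4) = 32.
Roots r₁,₂ = (-4 ± √32)/2, so r₁ = -2 + 2 \sqrt{2}, r₂ = - 2 \sqrt{2} - 2.
General solution: u(n) = A·r₁^n + B·r₂^n.
From the initial conditions, A + B = -4 and r₁A + r₂B = -4.
Since r₁ - r₂ = √32: A = (-4 - (-4)r₂)/√32 = - \frac{3 \sqrt{2}}{2} - 2, and B = -4 - A = -2 + \frac{3 \sqrt{2}}{2}.
So u(n) = \left(- \frac{3 \sqrt{2}}{2} - 2\right)\left(-2 + 2 \sqrt{2}\right)^n + \left(-2 + \frac{3 \sqrt{2}}{2}\right)\left(- 2 \sqrt{2} - 2\right)^n.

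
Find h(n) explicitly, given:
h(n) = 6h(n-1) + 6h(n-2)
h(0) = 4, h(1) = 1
Characteristic equation: x² - 6x - 6 = 0.
Discriminant Δ = (6)² + 4·(6) = 60.
Roots r₁,₂ = (6 ± √60)/2, so r₁ = 3 + \sqrt{15}, r₂ = 3 - \sqrt{15}.
General solution: h(n) = A·r₁^n + B·r₂^n.
From the initial conditions, A + B = 4 and r₁A + r₂B = 1.
Since r₁ - r₂ = √60: A = (1 - (4)r₂)/√60 = 2 - \frac{11 \sqrt{15}}{30}, and B = 4 - A = \frac{11 \sqrt{15}}{30} + 2.
So h(n) = \left(2 - \frac{11 \sqrt{15}}{30}\right)\left(3 + \sqrt{15}\right)^n + \left(\frac{11 \sqrt{15}}{30} + 2\right)\left(3 - \sqrt{15}\right)^n.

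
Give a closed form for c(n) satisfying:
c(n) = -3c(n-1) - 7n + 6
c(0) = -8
First-order linear with linear forcing.
Homogeneous solution: c_h(n) = A·(-3)^n.
Try particular c_p(n) = pn + q. Substituting:
  pn + q = -3(p(n-1) + q) - 7n + 6.
Matching the n-coefficient: p = -3p - 7 ⇒ p = - \frac{7}{4}.
Matching constants: q = 3p - 3q + 6 ⇒ q = \frac{3}{16}.
General: c(n) = A·(-3)^n - \frac{7 n}{4} + \frac{3}{16}.
Apply c(0) = -8: A + \frac{3}{16} = -8 ⇒ A = - \frac{131}{16}.
So c(n) = - \frac{131 \left(-3\right)^{n}}{16} - \frac{7 n}{4} + \frac{3}{16}.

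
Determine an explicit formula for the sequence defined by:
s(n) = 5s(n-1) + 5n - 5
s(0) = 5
First-order linear with linear forcing.
Homogeneous solution: s_h(n) = A·(5)^n.
Try particular s_p(n) = pn + q. Substituting:
  pn + q = 5(p(n-1) + q) + 5n - 5.
Matching the n-coefficient: p = 5p + 5 ⇒ p = - \frac{5}{4}.
Matching constants: q = -5p + 5q - 5 ⇒ q = - \frac{5}{16}.
General: s(n) = A·(5)^n - \frac{5 n}{4} - \frac{5}{16}.
Apply s(0) = 5: A - \frac{5}{16} = 5 ⇒ A = \frac{85}{16}.
So s(n) = \frac{85 \cdot 5^{n}}{16} - \frac{5 n}{4} - \frac{5}{16}.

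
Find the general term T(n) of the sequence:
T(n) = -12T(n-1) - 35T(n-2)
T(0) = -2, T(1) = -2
Characteristic equation: x² + 12x + 35 = 0, which factors as (x - (-5))(x - (-7)) = 0.
Roots r₁ = -5, r₂ = -7 (distinct).
General solution: T(n) = A·(-5)^n + B·(-7)^n.
From T(0) = -2: A + B = -2.
From T(1) = -2: -5A - 7B = -2.
Solving: A = -8, B = 6.
So T(n) = - 8 \left(-5\right)^{n} + 6 \left(-7\right)^{n}.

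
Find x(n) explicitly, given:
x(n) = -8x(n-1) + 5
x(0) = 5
First-order linear non-homogeneous.
Homogeneous solution: x_h(n) = A·(-8)^n.
Try constant particular solution x_p = K: K = -8K + 5 ⇒ K = \frac{5}{9}.
General: x(n) = A·(-8)^n + \frac{5}{9}.
Apply x(0) = 5: A + \frac{5}{9} = 5 ⇒ A = \frac{40}{9}.
So x(n) = \frac{40 \left(-8\right)^{n}}{9} + \frac{5}{9}.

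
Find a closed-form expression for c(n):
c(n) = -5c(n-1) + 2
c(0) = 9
First-order linear non-homogeneous.
Homogeneous solution: c_h(n) = A·(-5)^n.
Try constant particular solution c_p = K: K = -5K + 2 ⇒ K = \frac{1}{3}.
General: c(n) = A·(-5)^n + \frac{1}{3}.
Apply c(0) = 9: A + \frac{1}{3} = 9 ⇒ A = \frac{26}{3}.
So c(n) = \frac{26 \left(-5\right)^{n}}{3} + \frac{1}{3}.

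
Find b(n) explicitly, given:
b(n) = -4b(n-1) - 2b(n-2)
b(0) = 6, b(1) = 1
Characteristic equation: x² + 4x + 2 = 0.
Discriminant Δ = (-4)² + 4·(-2) = 8.
Roots r₁,₂ = (-4 ± √8)/2, so r₁ = -2 + \sqrt{2}, r₂ = -2 - \sqrt{2}.
General solution: b(n) = A·r₁^n + B·r₂^n.
From the initial conditions, A + B = 6 and r₁A + r₂B = 1.
Since r₁ - r₂ = √8: A = (1 - (6)r₂)/√8 = 3 + \frac{13 \sqrt{2}}{4}, and B = 6 - A = 3 - \frac{13 \sqrt{2}}{4}.
So b(n) = \left(3 + \frac{13 \sqrt{2}}{4}\right)\left(-2 + \sqrt{2}\right)^n + \left(3 - \frac{13 \sqrt{2}}{4}\right)\left(-2 - \sqrt{2}\right)^n.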